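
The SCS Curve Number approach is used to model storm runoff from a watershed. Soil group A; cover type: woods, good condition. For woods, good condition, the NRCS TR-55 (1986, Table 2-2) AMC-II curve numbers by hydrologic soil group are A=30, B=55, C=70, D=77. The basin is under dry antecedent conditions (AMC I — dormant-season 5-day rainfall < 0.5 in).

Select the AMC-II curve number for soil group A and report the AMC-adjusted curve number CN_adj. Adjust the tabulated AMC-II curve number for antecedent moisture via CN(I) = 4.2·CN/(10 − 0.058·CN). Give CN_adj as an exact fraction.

CN_adj = 900/59 ≈ 15.254

NRCS table: woods, good condition, soil group A → CN(II) = 30
Dry (AMC I): CN(I) = 4.2·30/(10 − 0.058·30) = 126/(413/50) = 900/59 ≈ 15.254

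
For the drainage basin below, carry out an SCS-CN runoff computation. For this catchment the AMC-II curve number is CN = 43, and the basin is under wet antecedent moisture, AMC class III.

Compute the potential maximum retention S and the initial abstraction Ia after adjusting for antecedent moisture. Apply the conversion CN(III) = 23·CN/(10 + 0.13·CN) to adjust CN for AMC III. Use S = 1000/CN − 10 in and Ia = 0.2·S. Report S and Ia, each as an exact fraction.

Adjust CN=43 to AMC III: 23·43/(10 + 0.13·43) → 989 ÷ (1559/100) = 98900/1559 ≈ 63.438
Max retention: S = 1000/(98900/1559) − 10 = 5700/989 in (≈ 5.763 in)
Initial abstraction Ia = S/5 = (5700/989)/5 = 1140/989 ≈ 1.153 in

S = 5700/989 in ≈ 5.763 in; Ia = 1140/989 in ≈ 1.153 in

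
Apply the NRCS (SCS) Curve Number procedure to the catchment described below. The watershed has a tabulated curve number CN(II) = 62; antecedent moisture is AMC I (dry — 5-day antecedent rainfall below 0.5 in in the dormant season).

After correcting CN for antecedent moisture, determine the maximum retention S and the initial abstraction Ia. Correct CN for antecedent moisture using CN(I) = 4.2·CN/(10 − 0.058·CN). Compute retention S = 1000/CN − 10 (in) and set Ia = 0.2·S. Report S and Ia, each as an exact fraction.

S = 9500/651 in ≈ 14.593 in; Ia = 1900/651 in ≈ 2.919 in

CN(I) from CN(II)=62: (4.2·62)/(10 − 0.058·62) = 65100/1601 ≈ 40.662
Max retention: S = 1000/(65100/1601) − 10 = 9500/651 in (≈ 14.593 in)
Ia = 0.2S: 0.2·14.593 = 2.919 in (exactly 1900/651)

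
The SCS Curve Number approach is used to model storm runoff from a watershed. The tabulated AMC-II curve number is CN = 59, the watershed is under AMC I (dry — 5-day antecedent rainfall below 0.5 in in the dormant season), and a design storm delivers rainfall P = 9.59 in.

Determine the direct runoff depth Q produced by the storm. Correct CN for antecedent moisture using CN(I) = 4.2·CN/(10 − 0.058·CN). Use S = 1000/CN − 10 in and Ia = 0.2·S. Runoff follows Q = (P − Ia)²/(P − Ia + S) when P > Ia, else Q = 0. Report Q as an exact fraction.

Dry (AMC I): CN(I) = 4.2·59/(10 − 0.058·59) = (1239/5)/(3289/500) = 123900/3289 ≈ 37.671
S = 1000/(123900/3289) − 10 = 20500/1239 in ≈ 16.546 in
Initial abstraction Ia = S/5 = (20500/1239)/5 = 4100/1239 ≈ 3.309 in
Excess rainfall: 9.590 − 3.309 = 6.281 in; P > Ia so Q > 0
Runoff Q = (P−Ia)²/(P−Ia+S) = (6.281)²/(6.281+16.546) = 605596796401/350414103900 ≈ 1.728 in

Q = 605596796401/350414103900 in ≈ 1.728 in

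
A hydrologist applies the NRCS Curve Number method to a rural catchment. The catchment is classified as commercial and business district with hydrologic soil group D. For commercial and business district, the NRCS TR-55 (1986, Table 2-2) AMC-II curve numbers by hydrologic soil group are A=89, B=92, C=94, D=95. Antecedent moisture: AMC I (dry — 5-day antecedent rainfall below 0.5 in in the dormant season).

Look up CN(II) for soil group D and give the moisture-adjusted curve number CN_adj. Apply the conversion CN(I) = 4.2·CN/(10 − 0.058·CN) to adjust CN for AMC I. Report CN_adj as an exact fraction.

CN_adj = 39900/449 ≈ 88.864

NRCS table: commercial and business district, soil group D → CN(II) = 95
Adjust CN=95 to AMC I: 4.2·95/(10 − 0.058·95) → 399 ÷ (449/100) = 39900/449 ≈ 88.864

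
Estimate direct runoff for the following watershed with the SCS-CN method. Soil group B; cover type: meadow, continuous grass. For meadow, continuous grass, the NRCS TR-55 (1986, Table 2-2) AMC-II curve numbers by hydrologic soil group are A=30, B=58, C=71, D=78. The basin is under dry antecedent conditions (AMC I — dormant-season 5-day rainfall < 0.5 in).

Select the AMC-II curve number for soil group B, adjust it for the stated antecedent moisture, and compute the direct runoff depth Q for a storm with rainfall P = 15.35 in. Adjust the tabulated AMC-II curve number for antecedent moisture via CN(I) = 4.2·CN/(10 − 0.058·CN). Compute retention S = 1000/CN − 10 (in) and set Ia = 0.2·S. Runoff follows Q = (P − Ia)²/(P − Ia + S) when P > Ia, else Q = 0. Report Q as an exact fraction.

Q = 47651409/9803740 in ≈ 4.861 in

NRCS table: meadow, continuous grass, soil group B → CN(II) = 58
Adjust CN=58 to AMC I: 4.2·58/(10 − 0.058·58) → (1218/5) ÷ (1659/250) = 2900/79 ≈ 36.709
S = 1000/(2900/79) − 10 = 500/29 in ≈ 17.241 in
Ia = 0.2·(500/29) = 100/29 in ≈ 3.448 in
Since P=15.350 > Ia=3.448: effective rainfall P−Ia = 6903/580 in
Q = (6903/580)²/((6903/580) + 500/29) = (47651409/336400)/(16903/580) = 47651409/9803740 in ≈ 4.861 in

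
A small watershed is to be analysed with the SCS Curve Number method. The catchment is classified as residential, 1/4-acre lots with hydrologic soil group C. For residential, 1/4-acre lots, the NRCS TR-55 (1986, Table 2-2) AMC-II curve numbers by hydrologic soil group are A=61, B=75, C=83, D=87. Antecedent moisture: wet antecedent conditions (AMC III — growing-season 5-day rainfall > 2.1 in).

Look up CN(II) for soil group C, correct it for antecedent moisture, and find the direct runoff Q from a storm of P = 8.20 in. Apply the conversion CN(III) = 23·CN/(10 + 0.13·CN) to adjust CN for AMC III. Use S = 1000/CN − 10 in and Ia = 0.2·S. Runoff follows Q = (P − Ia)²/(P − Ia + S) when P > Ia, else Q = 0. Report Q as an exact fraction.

Q = 5862811761/811983605 in ≈ 7.220 in

NRCS table: residential, 1/4-acre lots, soil group C → CN(II) = 83
Adjust CN=83 to AMC III: 23·83/(10 + 0.13·83) → 1909 ÷ (2079/100) = 190900/2079 ≈ 91.823
Max retention: S = 1000/(190900/2079) − 10 = 1700/1909 in (≈ 0.891 in)
Ia = 0.2S: 0.2·0.891 = 0.178 in (exactly 340/1909)
Excess rainfall: 8.200 − 0.178 = 8.022 in; P > Ia so Q > 0
Runoff Q = (P−Ia)²/(P−Ia+S) = (8.022)²/(8.022+0.891) = 5862811761/811983605 ≈ 7.220 in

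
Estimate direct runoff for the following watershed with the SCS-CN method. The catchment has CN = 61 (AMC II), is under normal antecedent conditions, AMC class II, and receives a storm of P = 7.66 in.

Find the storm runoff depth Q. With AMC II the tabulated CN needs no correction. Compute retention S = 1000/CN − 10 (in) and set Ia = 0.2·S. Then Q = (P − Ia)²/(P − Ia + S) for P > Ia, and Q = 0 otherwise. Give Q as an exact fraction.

Q = 378808369/118837150 in ≈ 3.188 in

CN(II) = 61; AMC II needs no correction.
Retention S: 1000/CN − 10 with CN=61.000 → S = 390/61 ≈ 6.393 in
Initial abstraction Ia = S/5 = (390/61)/5 = 78/61 ≈ 1.279 in
P − Ia = 7.660 − 1.279 = 19463/3050 ≈ 6.381 in (> 0, runoff occurs)
Runoff Q = (P−Ia)²/(P−Ia+S) = (6.381)²/(6.381+6.393) = 378808369/118837150 ≈ 3.188 in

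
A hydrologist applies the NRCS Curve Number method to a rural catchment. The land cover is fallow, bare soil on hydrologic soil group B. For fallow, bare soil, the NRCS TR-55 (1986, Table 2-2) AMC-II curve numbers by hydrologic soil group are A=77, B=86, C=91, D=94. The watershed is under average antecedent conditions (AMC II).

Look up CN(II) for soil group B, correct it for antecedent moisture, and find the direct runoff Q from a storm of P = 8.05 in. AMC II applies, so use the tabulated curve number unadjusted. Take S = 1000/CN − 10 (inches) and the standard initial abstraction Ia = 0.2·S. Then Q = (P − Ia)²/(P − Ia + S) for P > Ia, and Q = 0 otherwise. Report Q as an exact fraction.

NRCS table: fallow, bare soil, soil group B → CN(II) = 86
CN(II) = 86; AMC II needs no correction.
Retention S: 1000/CN − 10 with CN=86.000 → S = 70/43 ≈ 1.628 in
Ia = 0.2S: 0.2·1.628 = 0.326 in (exactly 14/43)
Since P=8.050 > Ia=0.326: effective rainfall P−Ia = 6643/860 in
Q = (6643/860)²/((6643/860) + 70/43) = (44129449/739600)/(8043/860) = 6304207/988140 in ≈ 6.380 in

Q = 6304207/988140 in ≈ 6.380 in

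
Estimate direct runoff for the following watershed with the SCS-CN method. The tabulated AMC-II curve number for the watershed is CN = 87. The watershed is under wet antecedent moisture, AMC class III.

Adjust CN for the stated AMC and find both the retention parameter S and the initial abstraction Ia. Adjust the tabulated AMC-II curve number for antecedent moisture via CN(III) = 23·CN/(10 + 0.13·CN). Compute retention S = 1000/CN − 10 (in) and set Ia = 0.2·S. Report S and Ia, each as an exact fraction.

Wet (AMC III): CN(III) = 23·87/(10 + 0.13·87) = 2001/(2131/100) = 200100/2131 ≈ 93.900
Retention S: 1000/CN − 10 with CN=93.900 → S = 1300/2001 ≈ 0.650 in
Ia = 0.2·(1300/2001) = 260/2001 in ≈ 0.130 in

S = 1300/2001 in ≈ 0.650 in; Ia = 260/2001 in ≈ 0.130 in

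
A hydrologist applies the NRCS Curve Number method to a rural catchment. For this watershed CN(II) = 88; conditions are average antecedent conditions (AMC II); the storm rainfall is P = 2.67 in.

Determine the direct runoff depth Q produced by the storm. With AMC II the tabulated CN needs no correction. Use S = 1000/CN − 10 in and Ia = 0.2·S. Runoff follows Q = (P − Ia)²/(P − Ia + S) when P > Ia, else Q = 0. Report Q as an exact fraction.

Average conditions: CN = 88 (no AMC adjustment).
S = 1000/88 − 10 = 15/11 in ≈ 1.364 in
Ia = 0.2S: 0.2·1.364 = 0.273 in (exactly 3/11)
P − Ia = 2.670 − 0.273 = 2637/1100 ≈ 2.397 in (> 0, runoff occurs)
Q = (2637/1100)²/((2637/1100) + 15/11) = (6953769/1210000)/(4137/1100) = 2317923/1516900 in ≈ 1.528 in

Q = 2317923/1516900 in ≈ 1.528 in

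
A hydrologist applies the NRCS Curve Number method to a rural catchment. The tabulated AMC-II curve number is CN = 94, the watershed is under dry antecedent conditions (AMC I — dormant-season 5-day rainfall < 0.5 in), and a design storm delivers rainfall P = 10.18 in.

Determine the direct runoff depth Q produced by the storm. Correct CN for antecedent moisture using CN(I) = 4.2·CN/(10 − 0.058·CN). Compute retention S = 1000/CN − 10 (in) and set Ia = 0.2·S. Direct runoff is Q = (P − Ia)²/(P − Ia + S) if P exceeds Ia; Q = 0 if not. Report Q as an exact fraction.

Dry (AMC I): CN(I) = 4.2·94/(10 − 0.058·94) = (1974/5)/(1137/250) = 32900/379 ≈ 86.807
S = 1000/(32900/379) − 10 = 500/329 in ≈ 1.520 in
Ia = 0.2·(500/329) = 100/329 in ≈ 0.304 in
Excess rainfall: 10.180 − 0.304 = 9.876 in; P > Ia so Q > 0
Q: (162461/16450)² ÷ (187461/16450) = 26393576521/3083733450 in (≈ 8.559 in)

Q = 26393576521/3083733450 in ≈ 8.559 in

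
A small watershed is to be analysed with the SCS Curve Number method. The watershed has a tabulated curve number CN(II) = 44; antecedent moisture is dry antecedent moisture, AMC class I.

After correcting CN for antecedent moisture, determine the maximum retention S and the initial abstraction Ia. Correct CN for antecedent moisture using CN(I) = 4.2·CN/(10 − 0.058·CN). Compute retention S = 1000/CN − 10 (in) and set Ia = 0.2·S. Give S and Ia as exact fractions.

Adjust CN=44 to AMC I: 4.2·44/(10 − 0.058·44) → (924/5) ÷ (931/125) = 3300/133 ≈ 24.812
S = 1000/(3300/133) − 10 = 1000/33 in ≈ 30.303 in
Initial abstraction Ia = S/5 = (1000/33)/5 = 200/33 ≈ 6.061 in

S = 1000/33 in ≈ 30.303 in; Ia = 200/33 in ≈ 6.061 in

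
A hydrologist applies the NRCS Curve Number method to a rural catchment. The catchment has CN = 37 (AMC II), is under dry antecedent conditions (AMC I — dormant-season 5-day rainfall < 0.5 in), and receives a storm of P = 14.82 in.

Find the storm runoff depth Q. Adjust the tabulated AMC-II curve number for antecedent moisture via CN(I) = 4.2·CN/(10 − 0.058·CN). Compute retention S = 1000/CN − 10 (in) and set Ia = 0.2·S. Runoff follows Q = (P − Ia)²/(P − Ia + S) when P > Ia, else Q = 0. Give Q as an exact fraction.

Dry (AMC I): CN(I) = 4.2·37/(10 − 0.058·37) = (777/5)/(3927/500) = 3700/187 ≈ 19.786
Max retention: S = 1000/(3700/187) − 10 = 1500/37 in (≈ 40.541 in)
Ia = 0.2S: 0.2·40.541 = 8.108 in (exactly 300/37)
Since P=14.820 > Ia=8.108: effective rainfall P−Ia = 12417/1850 in
Q = (12417/1850)²/((12417/1850) + 1500/37) = (154181889/3422500)/(87417/1850) = 17131321/17969050 in ≈ 0.953 in

Q = 17131321/17969050 in ≈ 0.953 in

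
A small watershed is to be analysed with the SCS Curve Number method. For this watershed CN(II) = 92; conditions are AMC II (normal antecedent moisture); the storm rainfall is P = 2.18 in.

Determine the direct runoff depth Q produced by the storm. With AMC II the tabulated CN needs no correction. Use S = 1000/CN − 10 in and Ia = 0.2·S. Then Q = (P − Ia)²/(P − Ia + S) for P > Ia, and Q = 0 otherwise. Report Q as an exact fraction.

Q = 5322249/3803050 in ≈ 1.399 in

Average conditions: CN = 92 (no AMC adjustment).
Max retention: S = 1000/92 − 10 = 20/23 in (≈ 0.870 in)
Ia = 0.2·(20/23) = 4/23 in ≈ 0.174 in
Excess rainfall: 2.180 − 0.174 = 2.006 in; P > Ia so Q > 0
Q: (2307/1150)² ÷ (3307/1150) = 5322249/3803050 in (≈ 1.399 in)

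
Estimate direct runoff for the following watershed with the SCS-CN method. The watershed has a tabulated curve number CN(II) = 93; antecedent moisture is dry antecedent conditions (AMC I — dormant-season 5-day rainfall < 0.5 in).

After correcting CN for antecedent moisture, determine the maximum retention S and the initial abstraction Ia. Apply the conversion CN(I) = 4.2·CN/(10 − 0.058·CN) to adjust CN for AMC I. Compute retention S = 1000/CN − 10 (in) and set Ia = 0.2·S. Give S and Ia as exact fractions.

S = 500/279 in ≈ 1.792 in; Ia = 100/279 in ≈ 0.358 in

CN(I) from CN(II)=93: (4.2·93)/(10 − 0.058·93) = 27900/329 ≈ 84.802
S = 1000/(27900/329) − 10 = 500/279 in ≈ 1.792 in
Initial abstraction Ia = S/5 = (500/279)/5 = 100/279 ≈ 0.358 in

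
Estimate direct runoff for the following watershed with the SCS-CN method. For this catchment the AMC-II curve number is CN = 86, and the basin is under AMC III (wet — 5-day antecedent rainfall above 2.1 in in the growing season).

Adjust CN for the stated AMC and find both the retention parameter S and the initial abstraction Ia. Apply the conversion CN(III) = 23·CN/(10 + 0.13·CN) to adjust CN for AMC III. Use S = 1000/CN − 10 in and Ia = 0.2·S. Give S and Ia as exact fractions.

CN(III) from CN(II)=86: (23·86)/(10 + 0.13·86) = 98900/1059 ≈ 93.390
Max retention: S = 1000/(98900/1059) − 10 = 700/989 in (≈ 0.708 in)
Ia = 0.2·(700/989) = 140/989 in ≈ 0.142 in

S = 700/989 in ≈ 0.708 in; Ia = 140/989 in ≈ 0.142 in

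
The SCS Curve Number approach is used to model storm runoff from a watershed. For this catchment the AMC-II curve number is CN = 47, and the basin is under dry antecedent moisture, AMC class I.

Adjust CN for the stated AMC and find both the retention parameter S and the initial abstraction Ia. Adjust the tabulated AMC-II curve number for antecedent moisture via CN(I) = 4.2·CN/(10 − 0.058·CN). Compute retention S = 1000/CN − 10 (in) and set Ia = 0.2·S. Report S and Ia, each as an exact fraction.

S = 26500/987 in ≈ 26.849 in; Ia = 5300/987 in ≈ 5.370 in

Dry (AMC I): CN(I) = 4.2·47/(10 − 0.058·47) = (987/5)/(3637/500) = 98700/3637 ≈ 27.138
Max retention: S = 1000/(98700/3637) − 10 = 26500/987 in (≈ 26.849 in)
Initial abstraction Ia = S/5 = (26500/987)/5 = 5300/987 ≈ 5.370 in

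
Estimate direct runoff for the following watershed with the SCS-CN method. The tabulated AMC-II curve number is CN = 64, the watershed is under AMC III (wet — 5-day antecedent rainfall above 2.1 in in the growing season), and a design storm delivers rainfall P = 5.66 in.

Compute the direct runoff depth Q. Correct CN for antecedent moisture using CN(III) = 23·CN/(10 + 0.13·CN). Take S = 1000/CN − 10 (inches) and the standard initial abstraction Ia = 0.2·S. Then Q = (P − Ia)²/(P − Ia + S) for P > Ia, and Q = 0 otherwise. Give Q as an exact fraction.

CN(III) from CN(II)=64: (23·64)/(10 + 0.13·64) = 18400/229 ≈ 80.349
Retention S: 1000/CN − 10 with CN=80.349 → S = 225/92 ≈ 2.446 in
Initial abstraction Ia = S/5 = (225/92)/5 = 45/92 ≈ 0.489 in
Excess rainfall: 5.660 − 0.489 = 5.171 in; P > Ia so Q > 0
Runoff Q = (P−Ia)²/(P−Ia+S) = (5.171)²/(5.171+2.446) = 141443449/40291400 ≈ 3.511 in

Q = 141443449/40291400 in ≈ 3.511 in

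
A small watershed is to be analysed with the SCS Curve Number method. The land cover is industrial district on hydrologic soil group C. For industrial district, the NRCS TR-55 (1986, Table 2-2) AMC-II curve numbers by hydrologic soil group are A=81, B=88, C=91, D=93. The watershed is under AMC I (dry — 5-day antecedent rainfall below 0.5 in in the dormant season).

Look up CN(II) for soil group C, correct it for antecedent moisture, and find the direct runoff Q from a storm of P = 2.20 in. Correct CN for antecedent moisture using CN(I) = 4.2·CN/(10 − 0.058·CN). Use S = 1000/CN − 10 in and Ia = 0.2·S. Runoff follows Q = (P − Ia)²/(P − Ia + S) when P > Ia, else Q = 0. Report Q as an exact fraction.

Q = 30327049/41427295 in ≈ 0.732 in

NRCS table: industrial district, soil group C → CN(II) = 91
CN(I) from CN(II)=91: (4.2·91)/(10 − 0.058·91) = 63700/787 ≈ 80.940
Retention S: 1000/CN − 10 with CN=80.940 → S = 1500/637 ≈ 2.355 in
Ia = 0.2S: 0.2·2.355 = 0.471 in (exactly 300/637)
P − Ia = 2.200 − 0.471 = 5507/3185 ≈ 1.729 in (> 0, runoff occurs)
Q = (5507/3185)²/((5507/3185) + 1500/637) = (30327049/10144225)/(13007/3185) = 30327049/41427295 in ≈ 0.732 in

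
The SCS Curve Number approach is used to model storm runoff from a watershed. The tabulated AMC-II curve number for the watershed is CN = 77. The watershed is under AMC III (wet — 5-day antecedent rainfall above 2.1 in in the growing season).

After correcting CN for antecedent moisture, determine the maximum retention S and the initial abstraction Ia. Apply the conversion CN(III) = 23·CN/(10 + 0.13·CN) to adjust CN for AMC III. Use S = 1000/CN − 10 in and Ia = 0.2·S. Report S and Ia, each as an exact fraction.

S = 100/77 in ≈ 1.299 in; Ia = 20/77 in ≈ 0.260 in

CN(III) from CN(II)=77: (23·77)/(10 + 0.13·77) = 7700/87 ≈ 88.506
Max retention: S = 1000/(7700/87) − 10 = 100/77 in (≈ 1.299 in)
Ia = 0.2·(100/77) = 20/77 in ≈ 0.260 in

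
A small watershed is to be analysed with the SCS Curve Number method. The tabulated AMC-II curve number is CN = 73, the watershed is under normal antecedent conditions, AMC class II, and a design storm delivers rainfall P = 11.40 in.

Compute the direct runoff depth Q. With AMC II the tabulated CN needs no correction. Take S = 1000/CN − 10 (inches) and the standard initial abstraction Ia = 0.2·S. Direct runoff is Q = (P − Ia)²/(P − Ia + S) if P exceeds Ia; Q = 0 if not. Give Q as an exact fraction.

Q = 5046627/637655 in ≈ 7.914 in

CN(II) = 73; AMC II needs no correction.
S = 1000/73 − 10 = 270/73 in ≈ 3.699 in
Initial abstraction Ia = S/5 = (270/73)/5 = 54/73 ≈ 0.740 in
P − Ia = 11.400 − 0.740 = 3891/365 ≈ 10.660 in (> 0, runoff occurs)
Q = (3891/365)²/((3891/365) + 270/73) = (15139881/133225)/(5241/365) = 5046627/637655 in ≈ 7.914 in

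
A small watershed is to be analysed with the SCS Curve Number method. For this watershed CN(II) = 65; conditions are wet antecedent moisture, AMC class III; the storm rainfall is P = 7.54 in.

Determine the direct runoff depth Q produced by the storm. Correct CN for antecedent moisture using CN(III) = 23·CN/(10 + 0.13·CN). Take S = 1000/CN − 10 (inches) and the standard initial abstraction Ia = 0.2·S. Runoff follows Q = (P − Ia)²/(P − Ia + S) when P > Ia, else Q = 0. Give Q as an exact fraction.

CN(III) from CN(II)=65: (23·65)/(10 + 0.13·65) = 29900/369 ≈ 81.030
Max retention: S = 1000/(29900/369) − 10 = 700/299 in (≈ 2.341 in)
Ia = 0.2·(700/299) = 140/299 in ≈ 0.468 in
P − Ia = 7.540 − 0.468 = 105723/14950 ≈ 7.072 in (> 0, runoff occurs)
Runoff Q = (P−Ia)²/(P−Ia+S) = (7.072)²/(7.072+2.341) = 11177352729/2103808850 ≈ 5.313 in

Q = 11177352729/2103808850 in ≈ 5.313 in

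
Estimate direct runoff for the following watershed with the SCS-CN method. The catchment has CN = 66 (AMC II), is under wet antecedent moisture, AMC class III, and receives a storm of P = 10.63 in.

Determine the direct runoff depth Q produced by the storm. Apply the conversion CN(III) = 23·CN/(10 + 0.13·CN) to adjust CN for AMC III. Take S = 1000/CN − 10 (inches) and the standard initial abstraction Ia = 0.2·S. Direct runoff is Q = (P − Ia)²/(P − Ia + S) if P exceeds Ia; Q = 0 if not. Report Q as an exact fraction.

Q = 597246115489/71559810300 in ≈ 8.346 in

CN(III) from CN(II)=66: (23·66)/(10 + 0.13·66) = 75900/929 ≈ 81.701
Max retention: S = 1000/(75900/929) − 10 = 1700/759 in (≈ 2.240 in)
Ia = 0.2·(1700/759) = 340/759 in ≈ 0.448 in
Since P=10.630 > Ia=0.448: effective rainfall P−Ia = 772817/75900 in
Runoff Q = (P−Ia)²/(P−Ia+S) = (10.182)²/(10.182+2.240) = 597246115489/71559810300 ≈ 8.346 in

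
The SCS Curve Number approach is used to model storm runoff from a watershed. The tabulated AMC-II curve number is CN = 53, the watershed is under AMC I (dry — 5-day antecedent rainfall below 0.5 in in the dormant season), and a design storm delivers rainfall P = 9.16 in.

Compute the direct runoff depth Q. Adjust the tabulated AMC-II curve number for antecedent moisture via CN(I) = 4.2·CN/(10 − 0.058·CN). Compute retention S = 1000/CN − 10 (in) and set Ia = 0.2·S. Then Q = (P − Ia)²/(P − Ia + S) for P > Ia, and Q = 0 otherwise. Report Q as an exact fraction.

CN(I) from CN(II)=53: (4.2·53)/(10 − 0.058·53) = 111300/3463 ≈ 32.140
Max retention: S = 1000/(111300/3463) − 10 = 23500/1113 in (≈ 21.114 in)
Initial abstraction Ia = S/5 = (23500/1113)/5 = 4700/1113 ≈ 4.223 in
Excess rainfall: 9.160 − 4.223 = 4.937 in; P > Ia so Q > 0
Q = (137377/27825)²/((137377/27825) + 23500/1113) = (18872440129/774230625)/(724877/27825) = 18872440129/20169702525 in ≈ 0.936 in

Q = 18872440129/20169702525 in ≈ 0.936 in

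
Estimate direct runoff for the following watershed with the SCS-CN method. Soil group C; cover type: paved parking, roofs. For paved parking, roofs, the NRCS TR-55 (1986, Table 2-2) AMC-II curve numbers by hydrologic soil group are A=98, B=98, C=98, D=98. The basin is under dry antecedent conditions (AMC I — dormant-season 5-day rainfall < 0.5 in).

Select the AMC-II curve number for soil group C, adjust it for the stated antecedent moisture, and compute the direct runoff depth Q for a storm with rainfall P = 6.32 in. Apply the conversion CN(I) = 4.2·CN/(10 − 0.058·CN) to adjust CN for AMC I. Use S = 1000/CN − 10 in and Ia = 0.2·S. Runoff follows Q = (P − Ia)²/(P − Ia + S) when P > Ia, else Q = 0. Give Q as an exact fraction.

NRCS table: paved parking, roofs, soil group C → CN(II) = 98
Dry (AMC I): CN(I) = 4.2·98/(10 − 0.058·98) = (2058/5)/(1079/250) = 102900/1079 ≈ 95.366
S = 1000/(102900/1079) − 10 = 500/1029 in ≈ 0.486 in
Ia = 0.2·(500/1029) = 100/1029 in ≈ 0.097 in
P − Ia = 6.320 − 0.097 = 160082/25725 ≈ 6.223 in (> 0, runoff occurs)
Runoff Q = (P−Ia)²/(P−Ia+S) = (6.223)²/(6.223+0.486) = 12813123362/2219835975 ≈ 5.772 in

Q = 12813123362/2219835975 in ≈ 5.772 in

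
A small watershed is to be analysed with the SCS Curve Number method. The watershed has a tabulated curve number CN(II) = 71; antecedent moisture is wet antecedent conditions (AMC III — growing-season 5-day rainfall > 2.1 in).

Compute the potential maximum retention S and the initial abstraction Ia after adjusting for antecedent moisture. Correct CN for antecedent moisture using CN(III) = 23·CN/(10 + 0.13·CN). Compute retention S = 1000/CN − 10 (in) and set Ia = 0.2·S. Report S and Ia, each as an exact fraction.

S = 2900/1633 in ≈ 1.776 in; Ia = 580/1633 in ≈ 0.355 in

Wet (AMC III): CN(III) = 23·71/(10 + 0.13·71) = 1633/(1923/100) = 163300/1923 ≈ 84.919
S = 1000/(163300/1923) − 10 = 2900/1633 in ≈ 1.776 in
Initial abstraction Ia = S/5 = (2900/1633)/5 = 580/1633 ≈ 0.355 in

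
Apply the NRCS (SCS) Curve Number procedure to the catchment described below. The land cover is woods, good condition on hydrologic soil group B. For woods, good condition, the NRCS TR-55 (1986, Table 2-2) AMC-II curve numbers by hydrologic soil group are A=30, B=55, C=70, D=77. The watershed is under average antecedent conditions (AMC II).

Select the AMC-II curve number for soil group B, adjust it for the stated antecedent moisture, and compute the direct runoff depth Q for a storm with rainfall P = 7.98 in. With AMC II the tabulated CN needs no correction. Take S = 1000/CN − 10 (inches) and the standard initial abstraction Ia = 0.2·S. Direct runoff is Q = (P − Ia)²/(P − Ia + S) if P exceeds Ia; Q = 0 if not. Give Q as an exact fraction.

NRCS table: woods, good condition, soil group B → CN(II) = 55
AMC II — tabulated CN = 55 applies directly.
Retention S: 1000/CN − 10 with CN=55.000 → S = 90/11 ≈ 8.182 in
Initial abstraction Ia = S/5 = (90/11)/5 = 18/11 ≈ 1.636 in
Since P=7.980 > Ia=1.636: effective rainfall P−Ia = 3489/550 in
Runoff Q = (P−Ia)²/(P−Ia+S) = (6.344)²/(6.344+8.182) = 4057707/1464650 ≈ 2.770 in

Q = 4057707/1464650 in ≈ 2.770 in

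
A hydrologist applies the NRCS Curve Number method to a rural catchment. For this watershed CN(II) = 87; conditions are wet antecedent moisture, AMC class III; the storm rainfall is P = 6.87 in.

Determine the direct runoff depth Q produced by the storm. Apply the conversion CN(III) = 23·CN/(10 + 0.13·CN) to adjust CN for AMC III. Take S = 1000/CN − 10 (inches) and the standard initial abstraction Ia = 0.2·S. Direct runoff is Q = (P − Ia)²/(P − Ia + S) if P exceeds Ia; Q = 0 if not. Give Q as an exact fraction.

Q = 1818956623969/295885268700 in ≈ 6.148 in

CN(III) from CN(II)=87: (23·87)/(10 + 0.13·87) = 200100/2131 ≈ 93.900
S = 1000/(200100/2131) − 10 = 1300/2001 in ≈ 0.650 in
Ia = 0.2S: 0.2·0.650 = 0.130 in (exactly 260/2001)
Since P=6.870 > Ia=0.130: effective rainfall P−Ia = 1348687/200100 in
Runoff Q = (P−Ia)²/(P−Ia+S) = (6.740)²/(6.740+0.650) = 1818956623969/295885268700 ≈ 6.148 in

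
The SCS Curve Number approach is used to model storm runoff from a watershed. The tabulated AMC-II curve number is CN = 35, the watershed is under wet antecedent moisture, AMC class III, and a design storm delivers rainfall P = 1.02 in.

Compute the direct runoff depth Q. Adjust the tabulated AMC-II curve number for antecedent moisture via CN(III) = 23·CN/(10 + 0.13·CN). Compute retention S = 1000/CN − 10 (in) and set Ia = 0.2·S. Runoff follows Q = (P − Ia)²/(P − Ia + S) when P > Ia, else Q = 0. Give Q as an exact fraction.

CN(III) from CN(II)=35: (23·35)/(10 + 0.13·35) = 16100/291 ≈ 55.326
S = 1000/(16100/291) − 10 = 1300/161 in ≈ 8.075 in
Ia = 0.2S: 0.2·8.075 = 1.615 in (exactly 260/161)
P = 1.020 ≤ Ia = 1.615 in: entire storm abstracted, Q = 0.

Q = 0 in ≈ 0.000 in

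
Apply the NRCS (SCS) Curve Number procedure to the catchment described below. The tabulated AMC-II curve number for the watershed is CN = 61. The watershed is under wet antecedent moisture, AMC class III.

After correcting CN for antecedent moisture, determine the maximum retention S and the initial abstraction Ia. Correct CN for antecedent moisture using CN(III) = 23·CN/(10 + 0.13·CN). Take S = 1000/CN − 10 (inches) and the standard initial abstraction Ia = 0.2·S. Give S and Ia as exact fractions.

S = 3900/1403 in ≈ 2.780 in; Ia = 780/1403 in ≈ 0.556 in

CN(III) from CN(II)=61: (23·61)/(10 + 0.13·61) = 140300/1793 ≈ 78.249
Retention S: 1000/CN − 10 with CN=78.249 → S = 3900/1403 ≈ 2.780 in
Ia = 0.2S: 0.2·2.780 = 0.556 in (exactly 780/1403)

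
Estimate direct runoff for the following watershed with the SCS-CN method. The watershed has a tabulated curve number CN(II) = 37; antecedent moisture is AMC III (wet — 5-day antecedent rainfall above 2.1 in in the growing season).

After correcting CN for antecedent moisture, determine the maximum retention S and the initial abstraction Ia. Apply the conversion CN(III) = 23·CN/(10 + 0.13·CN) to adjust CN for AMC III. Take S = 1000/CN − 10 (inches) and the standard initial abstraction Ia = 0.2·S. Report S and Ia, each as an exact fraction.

Adjust CN=37 to AMC III: 23·37/(10 + 0.13·37) → 851 ÷ (1481/100) = 85100/1481 ≈ 57.461
Retention S: 1000/CN − 10 with CN=57.461 → S = 6300/851 ≈ 7.403 in
Initial abstraction Ia = S/5 = (6300/851)/5 = 1260/851 ≈ 1.481 in

S = 6300/851 in ≈ 7.403 in; Ia = 1260/851 in ≈ 1.481 in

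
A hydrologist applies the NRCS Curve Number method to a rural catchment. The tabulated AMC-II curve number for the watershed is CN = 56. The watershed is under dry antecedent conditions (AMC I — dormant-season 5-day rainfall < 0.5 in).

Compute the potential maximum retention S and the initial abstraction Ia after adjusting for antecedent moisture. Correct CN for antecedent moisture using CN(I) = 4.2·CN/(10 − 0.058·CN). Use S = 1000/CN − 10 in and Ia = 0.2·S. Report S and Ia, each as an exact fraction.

S = 2750/147 in ≈ 18.707 in; Ia = 550/147 in ≈ 3.741 in

Dry (AMC I): CN(I) = 4.2·56/(10 − 0.058·56) = (1176/5)/(844/125) = 7350/211 ≈ 34.834
S = 1000/(7350/211) − 10 = 2750/147 in ≈ 18.707 in
Ia = 0.2·(2750/147) = 550/147 in ≈ 3.741 in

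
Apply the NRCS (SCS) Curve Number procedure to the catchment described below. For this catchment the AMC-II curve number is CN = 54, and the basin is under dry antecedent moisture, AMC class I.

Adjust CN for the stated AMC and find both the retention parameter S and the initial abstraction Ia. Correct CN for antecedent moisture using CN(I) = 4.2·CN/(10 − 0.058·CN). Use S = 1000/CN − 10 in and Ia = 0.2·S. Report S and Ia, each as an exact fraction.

Dry (AMC I): CN(I) = 4.2·54/(10 − 0.058·54) = (1134/5)/(1717/250) = 56700/1717 ≈ 33.023
S = 1000/(56700/1717) − 10 = 11500/567 in ≈ 20.282 in
Ia = 0.2·(11500/567) = 2300/567 in ≈ 4.056 in

S = 11500/567 in ≈ 20.282 in; Ia = 2300/567 in ≈ 4.056 in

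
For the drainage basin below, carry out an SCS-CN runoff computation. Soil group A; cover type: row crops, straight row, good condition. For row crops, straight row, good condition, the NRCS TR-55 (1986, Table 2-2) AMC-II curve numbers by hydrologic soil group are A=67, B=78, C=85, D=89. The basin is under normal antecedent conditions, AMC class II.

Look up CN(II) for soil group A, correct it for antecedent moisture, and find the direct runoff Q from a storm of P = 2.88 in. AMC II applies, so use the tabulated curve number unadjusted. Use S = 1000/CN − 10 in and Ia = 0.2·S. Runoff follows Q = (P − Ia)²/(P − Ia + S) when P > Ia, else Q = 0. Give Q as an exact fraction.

NRCS table: row crops, straight row, good condition, soil group A → CN(II) = 67
AMC II — tabulated CN = 67 applies directly.
Retention S: 1000/CN − 10 with CN=67.000 → S = 330/67 ≈ 4.925 in
Initial abstraction Ia = S/5 = (330/67)/5 = 66/67 ≈ 0.985 in
Excess rainfall: 2.880 − 0.985 = 1.895 in; P > Ia so Q > 0
Q: (3174/1675)² ÷ (11424/1675) = 839523/1594600 in (≈ 0.526 in)

Q = 839523/1594600 in ≈ 0.526 in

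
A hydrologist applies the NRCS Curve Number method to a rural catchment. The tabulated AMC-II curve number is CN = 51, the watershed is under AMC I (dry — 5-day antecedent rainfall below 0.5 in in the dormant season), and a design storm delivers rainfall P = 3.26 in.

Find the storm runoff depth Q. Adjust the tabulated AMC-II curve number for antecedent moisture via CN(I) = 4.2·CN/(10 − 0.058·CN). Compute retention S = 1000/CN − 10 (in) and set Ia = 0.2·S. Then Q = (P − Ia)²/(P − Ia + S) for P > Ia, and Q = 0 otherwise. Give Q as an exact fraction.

Q = 0 in ≈ 0.000 in

Adjust CN=51 to AMC I: 4.2·51/(10 − 0.058·51) → (1071/5) ÷ (3521/500) = 15300/503 ≈ 30.417
S = 1000/(15300/503) − 10 = 3500/153 in ≈ 22.876 in
Initial abstraction Ia = S/5 = (3500/153)/5 = 700/153 ≈ 4.575 in
P = 3.260 ≤ Ia = 4.575 in: entire storm abstracted, Q = 0.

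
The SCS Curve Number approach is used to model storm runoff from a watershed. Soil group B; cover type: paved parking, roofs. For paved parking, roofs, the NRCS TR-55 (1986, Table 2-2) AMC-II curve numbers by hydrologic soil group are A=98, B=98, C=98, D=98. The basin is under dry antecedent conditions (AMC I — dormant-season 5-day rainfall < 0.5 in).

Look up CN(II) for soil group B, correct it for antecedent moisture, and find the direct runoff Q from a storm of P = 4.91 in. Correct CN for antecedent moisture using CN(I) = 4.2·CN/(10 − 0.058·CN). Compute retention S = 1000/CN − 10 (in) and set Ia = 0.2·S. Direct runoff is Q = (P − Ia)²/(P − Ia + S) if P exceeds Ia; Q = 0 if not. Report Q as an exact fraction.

Q = 245261667121/56105093100 in ≈ 4.371 in

NRCS table: paved parking, roofs, soil group B → CN(II) = 98
CN(I) from CN(II)=98: (4.2·98)/(10 − 0.058·98) = 102900/1079 ≈ 95.366
S = 1000/(102900/1079) − 10 = 500/1029 in ≈ 0.486 in
Ia = 0.2S: 0.2·0.486 = 0.097 in (exactly 100/1029)
Excess rainfall: 4.910 − 0.097 = 4.813 in; P > Ia so Q > 0
Runoff Q = (P−Ia)²/(P−Ia+S) = (4.813)²/(4.813+0.486) = 245261667121/56105093100 ≈ 4.371 in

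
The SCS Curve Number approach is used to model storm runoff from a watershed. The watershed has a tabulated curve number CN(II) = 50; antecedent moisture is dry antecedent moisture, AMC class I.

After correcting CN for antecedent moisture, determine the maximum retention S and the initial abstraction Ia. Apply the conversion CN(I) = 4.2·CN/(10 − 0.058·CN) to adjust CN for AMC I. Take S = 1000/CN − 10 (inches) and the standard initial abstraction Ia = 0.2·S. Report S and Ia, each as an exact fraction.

S = 500/21 in ≈ 23.810 in; Ia = 100/21 in ≈ 4.762 in

Adjust CN=50 to AMC I: 4.2·50/(10 − 0.058·50) → 210 ÷ (71/10) = 2100/71 ≈ 29.577
Max retention: S = 1000/(2100/71) − 10 = 500/21 in (≈ 23.810 in)
Ia = 0.2S: 0.2·23.810 = 4.762 in (exactly 100/21)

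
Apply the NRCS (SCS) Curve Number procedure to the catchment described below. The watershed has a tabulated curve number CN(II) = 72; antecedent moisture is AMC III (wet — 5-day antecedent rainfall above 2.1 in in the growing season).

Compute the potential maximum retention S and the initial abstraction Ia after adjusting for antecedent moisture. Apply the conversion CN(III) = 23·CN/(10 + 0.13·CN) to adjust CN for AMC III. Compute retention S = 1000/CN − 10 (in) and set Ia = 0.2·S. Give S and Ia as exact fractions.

CN(III) from CN(II)=72: (23·72)/(10 + 0.13·72) = 10350/121 ≈ 85.537
Retention S: 1000/CN − 10 with CN=85.537 → S = 350/207 ≈ 1.691 in
Ia = 0.2S: 0.2·1.691 = 0.338 in (exactly 70/207)

S = 350/207 in ≈ 1.691 in; Ia = 70/207 in ≈ 0.338 in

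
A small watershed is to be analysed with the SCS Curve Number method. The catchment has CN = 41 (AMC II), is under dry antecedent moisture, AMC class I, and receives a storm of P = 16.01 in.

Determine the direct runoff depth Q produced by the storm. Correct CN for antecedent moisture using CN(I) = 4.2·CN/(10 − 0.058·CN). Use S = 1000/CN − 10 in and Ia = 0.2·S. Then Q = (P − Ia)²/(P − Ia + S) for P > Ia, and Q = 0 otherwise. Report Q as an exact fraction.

Dry (AMC I): CN(I) = 4.2·41/(10 − 0.058·41) = (861/5)/(3811/500) = 86100/3811 ≈ 22.592
Retention S: 1000/CN − 10 with CN=22.592 → S = 29500/861 ≈ 34.262 in
Ia = 0.2·(29500/861) = 5900/861 in ≈ 6.852 in
Since P=16.010 > Ia=6.852: effective rainfall P−Ia = 788461/86100 in
Runoff Q = (P−Ia)²/(P−Ia+S) = (9.158)²/(9.158+34.262) = 621670748521/321881492100 ≈ 1.931 in

Q = 621670748521/321881492100 in ≈ 1.931 in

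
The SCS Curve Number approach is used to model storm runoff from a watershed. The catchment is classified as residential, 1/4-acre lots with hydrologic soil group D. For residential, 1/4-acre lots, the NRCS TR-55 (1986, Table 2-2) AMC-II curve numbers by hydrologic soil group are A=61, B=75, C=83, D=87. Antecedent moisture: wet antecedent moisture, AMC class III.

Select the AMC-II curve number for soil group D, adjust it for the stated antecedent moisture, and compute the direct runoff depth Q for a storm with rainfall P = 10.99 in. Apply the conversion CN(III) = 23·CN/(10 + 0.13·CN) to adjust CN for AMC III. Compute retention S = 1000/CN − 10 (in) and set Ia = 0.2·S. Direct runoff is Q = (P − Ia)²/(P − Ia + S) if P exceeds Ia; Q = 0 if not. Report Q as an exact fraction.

NRCS table: residential, 1/4-acre lots, soil group D → CN(II) = 87
Wet (AMC III): CN(III) = 23·87/(10 + 0.13·87) = 2001/(2131/100) = 200100/2131 ≈ 93.900
Retention S: 1000/CN − 10 with CN=93.900 → S = 1300/2001 ≈ 0.650 in
Initial abstraction Ia = S/5 = (1300/2001)/5 = 260/2001 ≈ 0.130 in
Excess rainfall: 10.990 − 0.130 = 10.860 in; P > Ia so Q > 0
Q = (2173099/200100)²/((2173099/200100) + 1300/2001) = (4722359263801/40040010000)/(2303099/200100) = 4722359263801/460850109900 in ≈ 10.247 in

Q = 4722359263801/460850109900 in ≈ 10.247 in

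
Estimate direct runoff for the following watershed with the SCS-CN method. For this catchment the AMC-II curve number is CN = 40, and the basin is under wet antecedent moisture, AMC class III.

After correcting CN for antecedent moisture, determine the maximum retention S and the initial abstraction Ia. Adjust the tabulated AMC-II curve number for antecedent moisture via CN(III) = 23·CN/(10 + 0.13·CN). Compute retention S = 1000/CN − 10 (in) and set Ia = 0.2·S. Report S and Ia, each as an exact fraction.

Adjust CN=40 to AMC III: 23·40/(10 + 0.13·40) → 920 ÷ (76/5) = 1150/19 ≈ 60.526
Retention S: 1000/CN − 10 with CN=60.526 → S = 150/23 ≈ 6.522 in
Initial abstraction Ia = S/5 = (150/23)/5 = 30/23 ≈ 1.304 in

S = 150/23 in ≈ 6.522 in; Ia = 30/23 in ≈ 1.304 in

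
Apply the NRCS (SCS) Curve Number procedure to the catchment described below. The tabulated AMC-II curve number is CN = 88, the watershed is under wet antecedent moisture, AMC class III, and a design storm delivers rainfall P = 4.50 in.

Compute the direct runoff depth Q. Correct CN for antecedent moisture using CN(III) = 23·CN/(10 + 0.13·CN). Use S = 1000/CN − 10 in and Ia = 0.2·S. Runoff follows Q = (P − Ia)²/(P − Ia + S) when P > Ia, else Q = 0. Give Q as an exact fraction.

CN(III) from CN(II)=88: (23·88)/(10 + 0.13·88) = 6325/67 ≈ 94.403
S = 1000/(6325/67) − 10 = 150/253 in ≈ 0.593 in
Ia = 0.2·(150/253) = 30/253 in ≈ 0.119 in
Since P=4.500 > Ia=0.119: effective rainfall P−Ia = 2217/506 in
Runoff Q = (P−Ia)²/(P−Ia+S) = (4.381)²/(4.381+0.593) = 1638363/424534 ≈ 3.859 in

Q = 1638363/424534 in ≈ 3.859 in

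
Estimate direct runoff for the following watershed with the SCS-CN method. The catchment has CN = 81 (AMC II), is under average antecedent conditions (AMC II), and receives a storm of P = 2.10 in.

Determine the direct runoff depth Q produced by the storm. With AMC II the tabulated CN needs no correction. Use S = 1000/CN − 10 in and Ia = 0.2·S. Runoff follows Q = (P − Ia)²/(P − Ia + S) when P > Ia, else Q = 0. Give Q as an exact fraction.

Q = 1745041/2609010 in ≈ 0.669 in

CN(II) = 81; AMC II needs no correction.
S = 1000/81 − 10 = 190/81 in ≈ 2.346 in
Ia = 0.2·(190/81) = 38/81 in ≈ 0.469 in
P − Ia = 2.100 − 0.469 = 1321/810 ≈ 1.631 in (> 0, runoff occurs)
Runoff Q = (P−Ia)²/(P−Ia+S) = (1.631)²/(1.631+2.346) = 1745041/2609010 ≈ 0.669 in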